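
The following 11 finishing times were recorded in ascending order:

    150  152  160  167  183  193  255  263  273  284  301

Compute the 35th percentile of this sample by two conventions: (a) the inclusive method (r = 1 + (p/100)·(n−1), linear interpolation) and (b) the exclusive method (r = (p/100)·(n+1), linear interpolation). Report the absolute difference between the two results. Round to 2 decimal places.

4.80

n = 11.
(a) r = 4.5; between ranks 4 (167) and 5 (183): 175.
(b) r = 4.2; between ranks 4 (167) and 5 (183): 170.2.
|175 − 170.2| = 4.8.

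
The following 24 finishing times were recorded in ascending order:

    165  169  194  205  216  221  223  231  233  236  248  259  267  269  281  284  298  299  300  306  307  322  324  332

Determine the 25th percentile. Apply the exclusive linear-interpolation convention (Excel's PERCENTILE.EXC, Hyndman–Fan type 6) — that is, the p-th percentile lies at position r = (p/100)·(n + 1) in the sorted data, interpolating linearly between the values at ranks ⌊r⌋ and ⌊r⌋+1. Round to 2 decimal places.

221.50

n = 24.
r = (25/100)·(24 + 1) = 6.25.
Rank 6 is 221 and rank 7 is 223.
Interpolate: 221 + 0.25·(223 − 221) = 221 + 0.25·2 = 221.5.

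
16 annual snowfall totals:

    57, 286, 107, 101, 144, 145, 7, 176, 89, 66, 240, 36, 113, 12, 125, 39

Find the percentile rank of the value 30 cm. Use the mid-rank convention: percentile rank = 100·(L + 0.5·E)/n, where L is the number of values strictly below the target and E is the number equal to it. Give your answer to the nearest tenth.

Sorted: 7, 12, 36, 39, 57, 66, 89, 101, 107, 113, 125, 144, 145, 176, 240, 286.
Count below 30: L = 2; count equal: E = 0; n = 16.
Percentile rank = 100·(2 + 0.5·0)/16 = 100·2/16 = 12.5.

12.5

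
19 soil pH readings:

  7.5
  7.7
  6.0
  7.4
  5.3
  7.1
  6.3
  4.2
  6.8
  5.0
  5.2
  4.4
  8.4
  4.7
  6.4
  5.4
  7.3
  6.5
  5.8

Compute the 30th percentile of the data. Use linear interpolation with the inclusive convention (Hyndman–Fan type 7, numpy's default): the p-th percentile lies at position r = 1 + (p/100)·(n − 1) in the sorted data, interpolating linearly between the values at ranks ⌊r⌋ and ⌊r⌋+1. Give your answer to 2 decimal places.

5.34

Sorted: 4.2, 4.4, 4.7, 5.0, 5.2, 5.3, 5.4, 5.8, 6.0, 6.3, 6.4, 6.5, 6.8, 7.1, 7.3, 7.4, 7.5, 7.7, 8.4.
n = 19.
r = 1 + (30/100)·(19 − 1) = 1 + 5.4 = 6.4.
Rank 6 is 5.3 and rank 7 is 5.4.
Interpolate: 5.3 + 0.4·(5.4 − 5.3) = 5.3 + 0.4·0.1 = 5.34.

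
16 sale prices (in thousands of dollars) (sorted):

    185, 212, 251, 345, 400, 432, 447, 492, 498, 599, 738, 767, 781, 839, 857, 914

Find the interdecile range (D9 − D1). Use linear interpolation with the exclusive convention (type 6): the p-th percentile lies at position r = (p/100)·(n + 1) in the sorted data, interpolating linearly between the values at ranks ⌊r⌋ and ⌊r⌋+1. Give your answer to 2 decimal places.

n = 16.
P10: r = 1.7; ranks 1–2 are 185, 212; interpolating gives 203.9.
P90: r = 15.3; ranks 15–16 are 857, 914; interpolating gives 874.1.
Difference: 874.1 − 203.9 = 670.2.

670.20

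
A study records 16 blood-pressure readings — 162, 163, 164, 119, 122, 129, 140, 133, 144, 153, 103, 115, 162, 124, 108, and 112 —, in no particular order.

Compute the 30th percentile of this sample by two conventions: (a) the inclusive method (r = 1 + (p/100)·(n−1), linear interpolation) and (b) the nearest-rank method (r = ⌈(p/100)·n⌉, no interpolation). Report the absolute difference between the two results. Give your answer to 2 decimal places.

1.50

Sorted: 103, 108, 112, 115, 119, 122, 124, 129, 133, 140, 144, 153, 162, 162, 163, 164.
n = 16.
(a) r = 5.5; between ranks 5 (119) and 6 (122): 120.5.
(b) the nearest-rank method: rank 5 → 119.
|120.5 − 119| = 1.5.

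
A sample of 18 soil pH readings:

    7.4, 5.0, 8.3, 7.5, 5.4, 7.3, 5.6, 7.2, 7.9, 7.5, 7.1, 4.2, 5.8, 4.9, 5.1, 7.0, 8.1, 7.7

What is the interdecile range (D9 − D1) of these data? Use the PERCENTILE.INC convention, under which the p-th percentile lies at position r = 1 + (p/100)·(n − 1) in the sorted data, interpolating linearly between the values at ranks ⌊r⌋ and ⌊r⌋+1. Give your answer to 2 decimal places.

Sorted: 4.2, 4.9, 5.0, 5.1, 5.4, 5.6, 5.8, 7.0, 7.1, 7.2, 7.3, 7.4, 7.5, 7.5, 7.7, 7.9, 8.1, 8.3.
n = 18.
P10: r = 2.7; ranks 2–3 are 4.9, 5.0; interpolating gives 4.97.
P90: r = 16.3; ranks 16–17 are 7.9, 8.1; interpolating gives 7.96.
Difference: 7.96 − 4.97 = 2.99.

2.99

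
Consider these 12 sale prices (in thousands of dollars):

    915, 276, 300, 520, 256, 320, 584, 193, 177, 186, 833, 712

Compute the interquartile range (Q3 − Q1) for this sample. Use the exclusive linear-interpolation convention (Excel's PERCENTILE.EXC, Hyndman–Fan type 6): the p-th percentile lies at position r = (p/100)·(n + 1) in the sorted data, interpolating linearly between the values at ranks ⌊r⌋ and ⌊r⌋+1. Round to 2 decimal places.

471.25

Sorted: 177, 186, 193, 256, 276, 300, 320, 520, 584, 712, 833, 915.
n = 12.
P25: r = 3.25; ranks 3–4 are 193, 256; interpolating gives 208.75.
P75: r = 9.75; ranks 9–10 are 584, 712; interpolating gives 680.
Difference: 680 − 208.75 = 471.25.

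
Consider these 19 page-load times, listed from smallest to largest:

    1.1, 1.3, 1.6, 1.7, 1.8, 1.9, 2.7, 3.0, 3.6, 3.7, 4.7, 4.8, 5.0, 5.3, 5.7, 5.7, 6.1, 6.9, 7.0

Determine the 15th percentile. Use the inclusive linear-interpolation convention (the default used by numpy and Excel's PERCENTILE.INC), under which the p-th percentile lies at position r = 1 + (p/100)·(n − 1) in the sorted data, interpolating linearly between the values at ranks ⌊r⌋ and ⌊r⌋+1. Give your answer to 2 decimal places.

1.67

n = 19.
r = 1 + (15/100)·(19 − 1) = 1 + 2.7 = 3.7.
Rank 3 is 1.6 and rank 4 is 1.7.
Interpolate: 1.6 + 0.7·(1.7 − 1.6) = 1.6 + 0.7·0.1 = 1.67.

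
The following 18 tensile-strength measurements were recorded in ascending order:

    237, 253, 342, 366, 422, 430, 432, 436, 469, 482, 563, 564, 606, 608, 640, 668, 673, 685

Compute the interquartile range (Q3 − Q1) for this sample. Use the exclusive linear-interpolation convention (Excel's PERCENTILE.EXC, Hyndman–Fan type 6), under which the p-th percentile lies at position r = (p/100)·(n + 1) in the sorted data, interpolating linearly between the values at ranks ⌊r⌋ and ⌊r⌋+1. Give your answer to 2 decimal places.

208.00

n = 18.
P25: r = 4.75; ranks 4–5 are 366, 422; interpolating gives 408.
P75: r = 14.25; ranks 14–15 are 608, 640; interpolating gives 616.
Difference: 616 − 408 = 208.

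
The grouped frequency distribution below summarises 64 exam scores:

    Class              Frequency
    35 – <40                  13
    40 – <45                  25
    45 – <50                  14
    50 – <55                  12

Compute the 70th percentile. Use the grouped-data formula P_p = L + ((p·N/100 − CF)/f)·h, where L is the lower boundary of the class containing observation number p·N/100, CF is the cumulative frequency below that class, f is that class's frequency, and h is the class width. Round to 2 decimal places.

47.43

N = 64; target position k = 70/100 · 64 = 44.8.
Cumulative frequencies: 13, 38, 52, 64.
Observation 44.8 falls in the class 45 – <50.
L = 45, CF = 38, f = 14, h = 5.
P70 = 45 + ((44.8 − 38)/14)·5 = 45 + 2.42857 = 47.4286.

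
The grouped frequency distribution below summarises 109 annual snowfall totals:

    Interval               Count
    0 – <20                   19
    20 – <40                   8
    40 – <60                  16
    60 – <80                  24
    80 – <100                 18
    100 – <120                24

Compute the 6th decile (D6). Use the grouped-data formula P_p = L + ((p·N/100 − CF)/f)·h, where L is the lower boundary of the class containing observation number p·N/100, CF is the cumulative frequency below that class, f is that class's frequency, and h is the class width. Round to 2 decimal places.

N = 109; target position k = 60/100 · 109 = 65.4.
Cumulative frequencies: 19, 27, 43, 67, 85, 109.
Observation 65.4 falls in the class 60 – <80.
L = 60, CF = 43, f = 24, h = 20.
P60 = 60 + ((65.4 − 43)/24)·20 = 60 + 18.6667 = 78.6667.

78.67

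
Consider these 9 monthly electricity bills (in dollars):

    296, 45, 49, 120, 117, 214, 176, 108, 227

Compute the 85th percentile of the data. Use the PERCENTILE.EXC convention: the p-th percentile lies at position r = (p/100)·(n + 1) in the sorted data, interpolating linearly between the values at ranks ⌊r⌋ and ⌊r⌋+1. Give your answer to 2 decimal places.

261.50

Sorted: 45, 49, 108, 117, 120, 176, 214, 227, 296.
n = 9.
r = (85/100)·(9 + 1) = 8.5.
Rank 8 is 227 and rank 9 is 296.
Interpolate: 227 + 0.5·(296 − 227) = 227 + 0.5·69 = 261.5.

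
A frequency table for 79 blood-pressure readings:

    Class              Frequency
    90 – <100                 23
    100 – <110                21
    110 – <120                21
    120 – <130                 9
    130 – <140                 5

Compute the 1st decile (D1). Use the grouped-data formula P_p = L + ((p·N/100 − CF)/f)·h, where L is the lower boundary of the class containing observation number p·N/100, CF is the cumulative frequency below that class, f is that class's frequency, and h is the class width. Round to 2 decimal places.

N = 79; target position k = 10/100 · 79 = 7.9.
Cumulative frequencies: 23, 44, 65, 74, 79.
Observation 7.9 falls in the class 90 – <100.
L = 90, CF = 0, f = 23, h = 10.
P10 = 90 + ((7.9 − 0)/23)·10 = 90 + 3.43478 = 93.4348.

93.43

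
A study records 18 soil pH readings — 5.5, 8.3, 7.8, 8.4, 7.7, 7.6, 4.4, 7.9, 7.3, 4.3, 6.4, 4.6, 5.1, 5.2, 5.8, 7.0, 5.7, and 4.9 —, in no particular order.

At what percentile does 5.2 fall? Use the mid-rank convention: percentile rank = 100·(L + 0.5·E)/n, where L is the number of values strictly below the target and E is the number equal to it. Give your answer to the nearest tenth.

Sorted: 4.3, 4.4, 4.6, 4.9, 5.1, 5.2, 5.5, 5.7, 5.8, 6.4, 7.0, 7.3, 7.6, 7.7, 7.8, 7.9, 8.3, 8.4.
Count below 5.2: L = 5; count equal: E = 1; n = 18.
Percentile rank = 100·(5 + 0.5·1)/18 = 100·5.5/18 = 30.56.

30.6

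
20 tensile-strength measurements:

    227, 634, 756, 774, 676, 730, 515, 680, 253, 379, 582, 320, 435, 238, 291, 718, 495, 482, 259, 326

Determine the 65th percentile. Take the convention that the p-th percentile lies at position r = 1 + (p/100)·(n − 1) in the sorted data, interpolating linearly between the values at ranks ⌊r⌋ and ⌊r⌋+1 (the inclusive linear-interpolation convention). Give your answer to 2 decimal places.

Sorted: 227, 238, 253, 259, 291, 320, 326, 379, 435, 482, 495, 515, 582, 634, 676, 680, 718, 730, 756, 774.
n = 20.
r = 1 + (65/100)·(20 − 1) = 1 + 12.35 = 13.35.
Rank 13 is 582 and rank 14 is 634.
Interpolate: 582 + 0.35·(634 − 582) = 582 + 0.35·52 = 600.2.

600.20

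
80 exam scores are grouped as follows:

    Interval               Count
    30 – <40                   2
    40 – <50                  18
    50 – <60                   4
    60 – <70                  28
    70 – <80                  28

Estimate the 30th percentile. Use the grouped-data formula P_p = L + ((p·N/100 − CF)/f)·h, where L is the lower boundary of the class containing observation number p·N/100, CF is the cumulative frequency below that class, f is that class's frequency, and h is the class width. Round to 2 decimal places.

N = 80; target position k = 30/100 · 80 = 24.
Cumulative frequencies: 2, 20, 24, 52, 80.
Observation 24 falls in the class 50 – <60.
L = 50, CF = 20, f = 4, h = 10.
P30 = 50 + ((24 − 20)/4)·10 = 50 + 10 = 60.

60.00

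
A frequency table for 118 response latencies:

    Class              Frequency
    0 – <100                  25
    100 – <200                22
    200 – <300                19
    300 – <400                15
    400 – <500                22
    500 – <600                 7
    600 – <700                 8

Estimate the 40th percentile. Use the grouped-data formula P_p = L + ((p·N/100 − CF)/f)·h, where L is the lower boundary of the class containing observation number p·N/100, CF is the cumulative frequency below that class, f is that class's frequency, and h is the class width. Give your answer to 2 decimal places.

201.05

N = 118; target position k = 40/100 · 118 = 47.2.
Cumulative frequencies: 25, 47, 66, 81, 103, 110, 118.
Observation 47.2 falls in the class 200 – <300.
L = 200, CF = 47, f = 19, h = 100.
P40 = 200 + ((47.2 − 47)/19)·100 = 200 + 1.05263 = 201.053.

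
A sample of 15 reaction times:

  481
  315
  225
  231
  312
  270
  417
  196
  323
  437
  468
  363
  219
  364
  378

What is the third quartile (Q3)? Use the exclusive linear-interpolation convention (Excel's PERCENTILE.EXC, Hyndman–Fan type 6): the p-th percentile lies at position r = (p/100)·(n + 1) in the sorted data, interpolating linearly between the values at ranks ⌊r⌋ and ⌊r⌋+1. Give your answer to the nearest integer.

Sorted: 196, 219, 225, 231, 270, 312, 315, 323, 363, 364, 378, 417, 437, 468, 481.
n = 15.
r = (75/100)·(15 + 1) = 12.
r is an integer, so P75 is the value at rank 12: 417.

417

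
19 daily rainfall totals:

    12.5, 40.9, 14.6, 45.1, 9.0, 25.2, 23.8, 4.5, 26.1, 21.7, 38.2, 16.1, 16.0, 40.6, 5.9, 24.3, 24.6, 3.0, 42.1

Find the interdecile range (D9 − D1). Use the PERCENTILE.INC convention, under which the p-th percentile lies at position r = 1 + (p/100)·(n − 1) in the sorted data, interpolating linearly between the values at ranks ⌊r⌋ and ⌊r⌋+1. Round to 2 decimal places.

35.52

Sorted: 3.0, 4.5, 5.9, 9.0, 12.5, 14.6, 16.0, 16.1, 21.7, 23.8, 24.3, 24.6, 25.2, 26.1, 38.2, 40.6, 40.9, 42.1, 45.1.
n = 19.
P10: r = 2.8; ranks 2–3 are 4.5, 5.9; interpolating gives 5.62.
P90: r = 17.2; ranks 17–18 are 40.9, 42.1; interpolating gives 41.14.
Difference: 41.14 − 5.62 = 35.52.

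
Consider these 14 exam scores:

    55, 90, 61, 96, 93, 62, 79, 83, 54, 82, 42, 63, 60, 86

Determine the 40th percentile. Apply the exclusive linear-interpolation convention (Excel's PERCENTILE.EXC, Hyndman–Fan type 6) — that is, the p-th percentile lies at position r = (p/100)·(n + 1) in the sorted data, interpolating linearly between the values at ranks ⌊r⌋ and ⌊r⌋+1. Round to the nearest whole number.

62

Sorted: 42, 54, 55, 60, 61, 62, 63, 79, 82, 83, 86, 90, 93, 96.
n = 14.
r = (40/100)·(14 + 1) = 6.
r is an integer, so P40 is the value at rank 6: 62.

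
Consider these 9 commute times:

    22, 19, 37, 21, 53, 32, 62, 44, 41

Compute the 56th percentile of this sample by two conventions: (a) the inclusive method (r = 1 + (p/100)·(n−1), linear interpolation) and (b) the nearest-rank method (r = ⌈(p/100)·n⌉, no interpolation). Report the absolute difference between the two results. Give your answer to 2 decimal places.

2.08

Sorted: 19, 21, 22, 32, 37, 41, 44, 53, 62.
n = 9.
(a) r = 5.48; between ranks 5 (37) and 6 (41): 38.92.
(b) the nearest-rank method: rank 6 → 41.
|38.92 − 41| = 2.08.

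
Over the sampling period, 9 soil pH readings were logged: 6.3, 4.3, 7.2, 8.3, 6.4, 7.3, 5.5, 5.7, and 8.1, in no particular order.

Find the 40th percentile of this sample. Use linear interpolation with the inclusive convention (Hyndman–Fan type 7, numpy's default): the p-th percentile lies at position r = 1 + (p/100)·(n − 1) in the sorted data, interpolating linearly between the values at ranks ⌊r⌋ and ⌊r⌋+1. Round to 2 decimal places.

Sorted: 4.3, 5.5, 5.7, 6.3, 6.4, 7.2, 7.3, 8.1, 8.3.
n = 9.
r = 1 + (40/100)·(9 − 1) = 1 + 3.2 = 4.2.
Rank 4 is 6.3 and rank 5 is 6.4.
Interpolate: 6.3 + 0.2·(6.4 − 6.3) = 6.3 + 0.2·0.1 = 6.32.

6.32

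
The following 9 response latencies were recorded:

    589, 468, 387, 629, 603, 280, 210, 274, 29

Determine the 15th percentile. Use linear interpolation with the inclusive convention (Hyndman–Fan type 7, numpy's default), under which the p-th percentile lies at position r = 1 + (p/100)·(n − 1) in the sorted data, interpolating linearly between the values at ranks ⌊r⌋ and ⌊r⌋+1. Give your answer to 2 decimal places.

Sorted: 29, 210, 274, 280, 387, 468, 589, 603, 629.
n = 9.
r = 1 + (15/100)·(9 − 1) = 1 + 1.2 = 2.2.
Rank 2 is 210 and rank 3 is 274.
Interpolate: 210 + 0.2·(274 − 210) = 210 + 0.2·64 = 222.8.

222.80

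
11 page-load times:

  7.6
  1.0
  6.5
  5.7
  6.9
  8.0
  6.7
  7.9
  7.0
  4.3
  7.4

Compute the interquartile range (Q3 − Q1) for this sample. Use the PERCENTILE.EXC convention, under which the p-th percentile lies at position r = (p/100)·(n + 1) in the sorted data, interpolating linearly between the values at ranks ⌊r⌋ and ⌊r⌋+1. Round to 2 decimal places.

Sorted: 1.0, 4.3, 5.7, 6.5, 6.7, 6.9, 7.0, 7.4, 7.6, 7.9, 8.0.
n = 11.
P25: r = 3 (integer) → 5.7.
P75: r = 9 (integer) → 7.6.
Difference: 7.6 − 5.7 = 1.9.

1.90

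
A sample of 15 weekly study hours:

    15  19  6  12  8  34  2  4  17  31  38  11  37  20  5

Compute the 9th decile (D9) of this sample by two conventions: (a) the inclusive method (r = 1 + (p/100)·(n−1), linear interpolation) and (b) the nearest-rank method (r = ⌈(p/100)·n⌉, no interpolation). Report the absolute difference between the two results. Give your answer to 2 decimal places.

Sorted: 2, 4, 5, 6, 8, 11, 12, 15, 17, 19, 20, 31, 34, 37, 38.
n = 15.
(a) r = 13.6; between ranks 13 (34) and 14 (37): 35.8.
(b) the nearest-rank method: rank 14 → 37.
|35.8 − 37| = 1.2.

1.20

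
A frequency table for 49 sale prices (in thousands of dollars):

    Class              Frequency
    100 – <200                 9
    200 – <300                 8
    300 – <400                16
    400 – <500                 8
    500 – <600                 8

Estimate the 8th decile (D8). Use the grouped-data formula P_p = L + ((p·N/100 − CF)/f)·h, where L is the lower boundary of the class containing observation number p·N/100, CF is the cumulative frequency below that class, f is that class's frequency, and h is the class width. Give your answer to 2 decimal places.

477.50

N = 49; target position k = 80/100 · 49 = 39.2.
Cumulative frequencies: 9, 17, 33, 41, 49.
Observation 39.2 falls in the class 400 – <500.
L = 400, CF = 33, f = 8, h = 100.
P80 = 400 + ((39.2 − 33)/8)·100 = 400 + 77.5 = 477.5.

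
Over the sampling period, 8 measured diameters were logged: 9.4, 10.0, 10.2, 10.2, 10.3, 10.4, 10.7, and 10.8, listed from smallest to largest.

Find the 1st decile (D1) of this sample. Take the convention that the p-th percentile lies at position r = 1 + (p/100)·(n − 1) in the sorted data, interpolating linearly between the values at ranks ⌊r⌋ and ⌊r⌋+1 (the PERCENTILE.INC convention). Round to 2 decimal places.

9.82

n = 8.
r = 1 + (10/100)·(8 − 1) = 1 + 0.7 = 1.7.
Rank 1 is 9.4 and rank 2 is 10.0.
Interpolate: 9.4 + 0.7·(10.0 − 9.4) = 9.4 + 0.7·0.6 = 9.82.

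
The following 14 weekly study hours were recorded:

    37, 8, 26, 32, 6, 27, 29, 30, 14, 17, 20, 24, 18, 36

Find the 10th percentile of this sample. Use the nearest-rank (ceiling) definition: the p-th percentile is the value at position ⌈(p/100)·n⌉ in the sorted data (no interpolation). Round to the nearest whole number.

Sorted: 6, 8, 14, 17, 18, 20, 24, 26, 27, 29, 30, 32, 36, 37.
n = 14.
Position = ⌈10/100 · 14⌉ = ⌈1.4⌉ = 2.
The value at rank 2 is 8.

8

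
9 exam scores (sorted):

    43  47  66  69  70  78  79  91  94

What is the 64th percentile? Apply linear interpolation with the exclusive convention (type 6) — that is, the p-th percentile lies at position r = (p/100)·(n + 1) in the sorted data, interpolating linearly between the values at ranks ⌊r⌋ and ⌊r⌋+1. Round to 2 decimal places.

78.40

n = 9.
r = (64/100)·(9 + 1) = 6.4.
Rank 6 is 78 and rank 7 is 79.
Interpolate: 78 + 0.4·(79 − 78) = 78 + 0.4·1 = 78.4.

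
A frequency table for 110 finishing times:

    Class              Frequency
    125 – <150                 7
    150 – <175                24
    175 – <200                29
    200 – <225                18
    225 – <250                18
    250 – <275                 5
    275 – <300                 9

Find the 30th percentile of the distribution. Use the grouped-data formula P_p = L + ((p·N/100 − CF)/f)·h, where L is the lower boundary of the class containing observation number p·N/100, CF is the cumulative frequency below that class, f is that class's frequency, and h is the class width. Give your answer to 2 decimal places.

176.72

N = 110; target position k = 30/100 · 110 = 33.
Cumulative frequencies: 7, 31, 60, 78, 96, 101, 110.
Observation 33 falls in the class 175 – <200.
L = 175, CF = 31, f = 29, h = 25.
P30 = 175 + ((33 − 31)/29)·25 = 175 + 1.72414 = 176.724.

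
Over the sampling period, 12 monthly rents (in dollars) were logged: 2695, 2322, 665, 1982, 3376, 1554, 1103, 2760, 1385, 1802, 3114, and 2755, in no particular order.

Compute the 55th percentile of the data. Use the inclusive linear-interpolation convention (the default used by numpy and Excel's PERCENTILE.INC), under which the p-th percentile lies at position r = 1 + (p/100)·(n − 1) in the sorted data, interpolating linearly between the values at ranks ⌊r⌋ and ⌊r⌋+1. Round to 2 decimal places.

Sorted: 665, 1103, 1385, 1554, 1802, 1982, 2322, 2695, 2755, 2760, 3114, 3376.
n = 12.
r = 1 + (55/100)·(12 − 1) = 1 + 6.05 = 7.05.
Rank 7 is 2322 and rank 8 is 2695.
Interpolate: 2322 + 0.05·(2695 − 2322) = 2322 + 0.05·373 = 2340.65.

2340.65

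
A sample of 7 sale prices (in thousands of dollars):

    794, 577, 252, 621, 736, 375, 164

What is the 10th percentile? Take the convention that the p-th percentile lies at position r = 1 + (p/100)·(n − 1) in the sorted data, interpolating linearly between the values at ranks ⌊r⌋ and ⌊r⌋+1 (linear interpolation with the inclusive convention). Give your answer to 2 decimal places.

216.80

Sorted: 164, 252, 375, 577, 621, 736, 794.
n = 7.
r = 1 + (10/100)·(7 − 1) = 1 + 0.6 = 1.6.
Rank 1 is 164 and rank 2 is 252.
Interpolate: 164 + 0.6·(252 − 164) = 164 + 0.6·88 = 216.8.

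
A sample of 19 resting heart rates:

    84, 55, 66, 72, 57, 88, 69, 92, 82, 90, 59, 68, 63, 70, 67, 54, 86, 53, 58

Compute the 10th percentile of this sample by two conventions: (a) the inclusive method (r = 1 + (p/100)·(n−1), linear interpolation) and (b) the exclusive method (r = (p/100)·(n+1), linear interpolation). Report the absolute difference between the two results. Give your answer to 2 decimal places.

0.80

Sorted: 53, 54, 55, 57, 58, 59, 63, 66, 67, 68, 69, 70, 72, 82, 84, 86, 88, 90, 92.
n = 19.
(a) r = 2.8; between ranks 2 (54) and 3 (55): 54.8.
(b) r = 2 → value at rank 2 = 54.
|54.8 − 54| = 0.8.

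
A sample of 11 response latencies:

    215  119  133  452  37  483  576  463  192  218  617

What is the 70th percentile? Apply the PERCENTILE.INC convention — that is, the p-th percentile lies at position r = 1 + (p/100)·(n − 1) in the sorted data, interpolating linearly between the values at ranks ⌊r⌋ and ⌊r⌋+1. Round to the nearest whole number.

463

Sorted: 37, 119, 133, 192, 215, 218, 452, 463, 483, 576, 617.
n = 11.
r = 1 + (70/100)·(11 − 1) = 1 + 7 = 8.
r is an integer, so P70 is the value at rank 8: 463.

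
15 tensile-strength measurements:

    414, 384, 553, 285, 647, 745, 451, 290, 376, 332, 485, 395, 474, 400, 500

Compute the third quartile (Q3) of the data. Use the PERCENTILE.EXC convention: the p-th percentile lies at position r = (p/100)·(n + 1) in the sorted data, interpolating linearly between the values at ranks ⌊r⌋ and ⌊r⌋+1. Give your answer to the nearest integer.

500

Sorted: 285, 290, 332, 376, 384, 395, 400, 414, 451, 474, 485, 500, 553, 647, 745.
n = 15.
r = (75/100)·(15 + 1) = 12.
r is an integer, so P75 is the value at rank 12: 500.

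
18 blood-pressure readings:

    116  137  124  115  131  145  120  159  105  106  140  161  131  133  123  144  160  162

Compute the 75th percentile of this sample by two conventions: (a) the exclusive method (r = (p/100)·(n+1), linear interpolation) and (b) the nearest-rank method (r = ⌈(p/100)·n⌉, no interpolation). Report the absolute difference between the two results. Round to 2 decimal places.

3.50

Sorted: 105, 106, 115, 116, 120, 123, 124, 131, 131, 133, 137, 140, 144, 145, 159, 160, 161, 162.
n = 18.
(a) r = 14.25; between ranks 14 (145) and 15 (159): 148.5.
(b) the nearest-rank method: rank 14 → 145.
|148.5 − 145| = 3.5.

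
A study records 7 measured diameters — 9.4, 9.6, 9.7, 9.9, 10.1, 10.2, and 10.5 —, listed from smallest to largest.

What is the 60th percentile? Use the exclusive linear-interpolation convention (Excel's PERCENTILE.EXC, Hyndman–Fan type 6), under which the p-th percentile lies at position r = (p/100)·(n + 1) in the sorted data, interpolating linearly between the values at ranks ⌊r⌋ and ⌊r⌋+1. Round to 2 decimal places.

10.06

n = 7.
r = (60/100)·(7 + 1) = 4.8.
Rank 4 is 9.9 and rank 5 is 10.1.
Interpolate: 9.9 + 0.8·(10.1 − 9.9) = 9.9 + 0.8·0.2 = 10.06.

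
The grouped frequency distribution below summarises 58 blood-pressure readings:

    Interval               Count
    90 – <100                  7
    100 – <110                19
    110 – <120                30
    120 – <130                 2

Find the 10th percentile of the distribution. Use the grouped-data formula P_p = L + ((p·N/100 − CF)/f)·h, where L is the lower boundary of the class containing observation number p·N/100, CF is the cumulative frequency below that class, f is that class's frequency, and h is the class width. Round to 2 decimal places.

98.29

N = 58; target position k = 10/100 · 58 = 5.8.
Cumulative frequencies: 7, 26, 56, 58.
Observation 5.8 falls in the class 90 – <100.
L = 90, CF = 0, f = 7, h = 10.
P10 = 90 + ((5.8 − 0)/7)·10 = 90 + 8.28571 = 98.2857.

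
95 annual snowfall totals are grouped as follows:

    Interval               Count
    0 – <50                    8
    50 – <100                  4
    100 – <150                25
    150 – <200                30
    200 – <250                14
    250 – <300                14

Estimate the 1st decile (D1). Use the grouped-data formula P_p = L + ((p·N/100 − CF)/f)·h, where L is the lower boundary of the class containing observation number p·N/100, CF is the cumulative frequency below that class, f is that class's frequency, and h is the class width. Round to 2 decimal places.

68.75

N = 95; target position k = 10/100 · 95 = 9.5.
Cumulative frequencies: 8, 12, 37, 67, 81, 95.
Observation 9.5 falls in the class 50 – <100.
L = 50, CF = 8, f = 4, h = 50.
P10 = 50 + ((9.5 − 8)/4)·50 = 50 + 18.75 = 68.75.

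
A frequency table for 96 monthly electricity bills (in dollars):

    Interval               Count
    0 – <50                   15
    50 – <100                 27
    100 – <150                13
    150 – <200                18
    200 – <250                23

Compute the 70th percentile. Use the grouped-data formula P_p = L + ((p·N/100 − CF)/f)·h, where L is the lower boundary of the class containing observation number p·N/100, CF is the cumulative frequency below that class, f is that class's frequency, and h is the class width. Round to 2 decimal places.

N = 96; target position k = 70/100 · 96 = 67.2.
Cumulative frequencies: 15, 42, 55, 73, 96.
Observation 67.2 falls in the class 150 – <200.
L = 150, CF = 55, f = 18, h = 50.
P70 = 150 + ((67.2 − 55)/18)·50 = 150 + 33.8889 = 183.889.

183.89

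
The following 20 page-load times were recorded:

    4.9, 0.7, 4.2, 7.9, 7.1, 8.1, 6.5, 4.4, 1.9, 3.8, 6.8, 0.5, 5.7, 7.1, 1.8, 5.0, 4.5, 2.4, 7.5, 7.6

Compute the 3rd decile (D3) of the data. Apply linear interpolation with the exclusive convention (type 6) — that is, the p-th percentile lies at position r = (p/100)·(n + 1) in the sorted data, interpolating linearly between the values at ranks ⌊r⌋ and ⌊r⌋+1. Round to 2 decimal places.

3.92

Sorted: 0.5, 0.7, 1.8, 1.9, 2.4, 3.8, 4.2, 4.4, 4.5, 4.9, 5.0, 5.7, 6.5, 6.8, 7.1, 7.1, 7.5, 7.6, 7.9, 8.1.
n = 20.
r = (30/100)·(20 + 1) = 6.3.
Rank 6 is 3.8 and rank 7 is 4.2.
Interpolate: 3.8 + 0.3·(4.2 − 3.8) = 3.8 + 0.3·0.4 = 3.92.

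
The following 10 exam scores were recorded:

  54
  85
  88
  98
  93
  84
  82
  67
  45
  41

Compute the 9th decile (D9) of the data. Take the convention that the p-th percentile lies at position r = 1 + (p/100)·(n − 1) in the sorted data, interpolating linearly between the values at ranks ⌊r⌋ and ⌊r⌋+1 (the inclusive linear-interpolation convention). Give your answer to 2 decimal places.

Sorted: 41, 45, 54, 67, 82, 84, 85, 88, 93, 98.
n = 10.
r = 1 + (90/100)·(10 − 1) = 1 + 8.1 = 9.1.
Rank 9 is 93 and rank 10 is 98.
Interpolate: 93 + 0.1·(98 − 93) = 93 + 0.1·5 = 93.5.

93.50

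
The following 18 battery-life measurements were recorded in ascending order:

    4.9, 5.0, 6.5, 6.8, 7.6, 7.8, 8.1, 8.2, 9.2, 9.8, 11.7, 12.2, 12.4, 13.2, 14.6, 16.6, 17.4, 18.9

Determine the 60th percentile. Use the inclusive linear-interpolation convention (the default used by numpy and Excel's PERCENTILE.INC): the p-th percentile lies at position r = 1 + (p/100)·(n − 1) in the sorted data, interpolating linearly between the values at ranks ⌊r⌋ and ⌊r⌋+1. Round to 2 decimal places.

n = 18.
r = 1 + (60/100)·(18 − 1) = 1 + 10.2 = 11.2.
Rank 11 is 11.7 and rank 12 is 12.2.
Interpolate: 11.7 + 0.2·(12.2 − 11.7) = 11.7 + 0.2·0.5 = 11.8.

11.80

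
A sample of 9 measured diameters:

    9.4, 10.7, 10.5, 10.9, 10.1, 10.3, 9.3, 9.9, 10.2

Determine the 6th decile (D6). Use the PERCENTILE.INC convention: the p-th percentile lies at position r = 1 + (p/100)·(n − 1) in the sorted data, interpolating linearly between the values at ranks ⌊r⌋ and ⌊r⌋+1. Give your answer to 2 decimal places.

10.28

Sorted: 9.3, 9.4, 9.9, 10.1, 10.2, 10.3, 10.5, 10.7, 10.9.
n = 9.
r = 1 + (60/100)·(9 − 1) = 1 + 4.8 = 5.8.
Rank 5 is 10.2 and rank 6 is 10.3.
Interpolate: 10.2 + 0.8·(10.3 − 10.2) = 10.2 + 0.8·0.1 = 10.28.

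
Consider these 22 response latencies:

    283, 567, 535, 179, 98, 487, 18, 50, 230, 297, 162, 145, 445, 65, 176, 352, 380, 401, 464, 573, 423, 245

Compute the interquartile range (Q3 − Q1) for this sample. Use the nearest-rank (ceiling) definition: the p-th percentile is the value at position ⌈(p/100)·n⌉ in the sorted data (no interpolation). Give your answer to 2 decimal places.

Sorted: 18, 50, 65, 98, 145, 162, 176, 179, 230, 245, 283, 297, 352, 380, 401, 423, 445, 464, 487, 535, 567, 573.
n = 22.
P25: rank ⌈25/100·22⌉ = 6 → 162.
P75: rank ⌈75/100·22⌉ = 17 → 445.
Difference: 445 − 162 = 283.

283.00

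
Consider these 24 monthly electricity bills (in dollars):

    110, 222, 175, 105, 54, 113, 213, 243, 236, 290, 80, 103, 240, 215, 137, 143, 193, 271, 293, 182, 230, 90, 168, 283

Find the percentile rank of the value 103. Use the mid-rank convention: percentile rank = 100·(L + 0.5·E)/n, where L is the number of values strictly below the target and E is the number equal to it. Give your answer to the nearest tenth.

Sorted: 54, 80, 90, 103, 105, 110, 113, 137, 143, 168, 175, 182, 193, 213, 215, 222, 230, 236, 240, 243, 271, 283, 290, 293.
Count below 103: L = 3; count equal: E = 1; n = 24.
Percentile rank = 100·(3 + 0.5·1)/24 = 100·3.5/24 = 14.58.

14.6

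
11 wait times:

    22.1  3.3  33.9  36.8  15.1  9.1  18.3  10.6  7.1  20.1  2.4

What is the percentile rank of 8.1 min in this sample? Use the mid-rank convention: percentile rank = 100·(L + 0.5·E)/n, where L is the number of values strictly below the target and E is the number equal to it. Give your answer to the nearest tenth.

27.3

Sorted: 2.4, 3.3, 7.1, 9.1, 10.6, 15.1, 18.3, 20.1, 22.1, 33.9, 36.8.
Count below 8.1: L = 3; count equal: E = 0; n = 11.
Percentile rank = 100·(3 + 0.5·0)/11 = 100·3/11 = 27.27.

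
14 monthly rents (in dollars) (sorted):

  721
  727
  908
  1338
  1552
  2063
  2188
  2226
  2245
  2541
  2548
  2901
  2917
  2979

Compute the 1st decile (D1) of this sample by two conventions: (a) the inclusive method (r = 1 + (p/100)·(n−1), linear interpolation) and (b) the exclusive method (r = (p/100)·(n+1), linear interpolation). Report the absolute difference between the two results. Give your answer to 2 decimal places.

n = 14.
(a) r = 2.3; between ranks 2 (727) and 3 (908): 781.3.
(b) r = 1.5; between ranks 1 (721) and 2 (727): 724.
|781.3 − 724| = 57.3.

57.30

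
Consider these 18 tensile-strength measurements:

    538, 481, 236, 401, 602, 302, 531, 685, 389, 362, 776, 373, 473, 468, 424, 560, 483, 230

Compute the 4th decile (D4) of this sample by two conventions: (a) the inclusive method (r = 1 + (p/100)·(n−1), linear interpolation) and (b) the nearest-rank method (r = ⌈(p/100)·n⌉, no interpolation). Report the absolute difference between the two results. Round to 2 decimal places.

4.60

Sorted: 230, 236, 302, 362, 373, 389, 401, 424, 468, 473, 481, 483, 531, 538, 560, 602, 685, 776.
n = 18.
(a) r = 7.8; between ranks 7 (401) and 8 (424): 419.4.
(b) the nearest-rank method: rank 8 → 424.
|419.4 − 424| = 4.6.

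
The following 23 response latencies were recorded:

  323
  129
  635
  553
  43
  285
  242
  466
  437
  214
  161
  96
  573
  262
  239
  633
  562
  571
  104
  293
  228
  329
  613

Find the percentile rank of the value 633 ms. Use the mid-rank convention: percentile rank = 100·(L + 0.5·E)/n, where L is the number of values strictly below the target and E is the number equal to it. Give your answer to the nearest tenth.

93.5

Sorted: 43, 96, 104, 129, 161, 214, 228, 239, 242, 262, 285, 293, 323, 329, 437, 466, 553, 562, 571, 573, 613, 633, 635.
Count below 633: L = 21; count equal: E = 1; n = 23.
Percentile rank = 100·(21 + 0.5·1)/23 = 100·21.5/23 = 93.48.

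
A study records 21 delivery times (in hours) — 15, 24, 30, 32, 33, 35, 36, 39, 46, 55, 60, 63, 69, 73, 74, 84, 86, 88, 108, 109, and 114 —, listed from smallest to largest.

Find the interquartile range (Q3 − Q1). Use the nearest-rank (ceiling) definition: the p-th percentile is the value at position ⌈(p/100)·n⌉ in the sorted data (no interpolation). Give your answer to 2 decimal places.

49.00

n = 21.
P25: rank ⌈25/100·21⌉ = 6 → 35.
P75: rank ⌈75/100·21⌉ = 16 → 84.
Difference: 84 − 35 = 49.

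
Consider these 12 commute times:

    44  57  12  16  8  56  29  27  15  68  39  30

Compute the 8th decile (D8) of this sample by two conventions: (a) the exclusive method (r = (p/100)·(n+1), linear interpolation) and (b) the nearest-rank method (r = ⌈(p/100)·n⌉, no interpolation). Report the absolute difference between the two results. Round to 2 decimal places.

Sorted: 8, 12, 15, 16, 27, 29, 30, 39, 44, 56, 57, 68.
n = 12.
(a) r = 10.4; between ranks 10 (56) and 11 (57): 56.4.
(b) the nearest-rank method: rank 10 → 56.
|56.4 − 56| = 0.4.

0.40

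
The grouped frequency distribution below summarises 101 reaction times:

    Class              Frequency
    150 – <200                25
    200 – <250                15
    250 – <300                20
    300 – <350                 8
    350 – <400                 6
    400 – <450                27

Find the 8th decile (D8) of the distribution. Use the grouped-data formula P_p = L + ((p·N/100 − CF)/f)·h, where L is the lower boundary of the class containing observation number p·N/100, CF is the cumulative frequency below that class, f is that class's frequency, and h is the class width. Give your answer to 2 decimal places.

412.59

N = 101; target position k = 80/100 · 101 = 80.8.
Cumulative frequencies: 25, 40, 60, 68, 74, 101.
Observation 80.8 falls in the class 400 – <450.
L = 400, CF = 74, f = 27, h = 50.
P80 = 400 + ((80.8 − 74)/27)·50 = 400 + 12.5926 = 412.593.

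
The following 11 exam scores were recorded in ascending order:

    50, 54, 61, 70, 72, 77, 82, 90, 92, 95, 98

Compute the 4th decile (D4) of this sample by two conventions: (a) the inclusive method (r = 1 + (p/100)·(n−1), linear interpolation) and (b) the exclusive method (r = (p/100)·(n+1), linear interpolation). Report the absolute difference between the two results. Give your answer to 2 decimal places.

n = 11.
(a) r = 5 → value at rank 5 = 72.
(b) r = 4.8; between ranks 4 (70) and 5 (72): 71.6.
|72 − 71.6| = 0.4.

0.40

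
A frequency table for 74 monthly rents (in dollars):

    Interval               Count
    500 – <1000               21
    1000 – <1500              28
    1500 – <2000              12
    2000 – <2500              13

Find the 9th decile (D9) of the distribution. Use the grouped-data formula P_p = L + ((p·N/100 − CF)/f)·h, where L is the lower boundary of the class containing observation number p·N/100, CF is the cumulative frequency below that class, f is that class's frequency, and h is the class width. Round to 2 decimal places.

N = 74; target position k = 90/100 · 74 = 66.6.
Cumulative frequencies: 21, 49, 61, 74.
Observation 66.6 falls in the class 2000 – <2500.
L = 2000, CF = 61, f = 13, h = 500.
P90 = 2000 + ((66.6 − 61)/13)·500 = 2000 + 215.385 = 2215.38.

2215.38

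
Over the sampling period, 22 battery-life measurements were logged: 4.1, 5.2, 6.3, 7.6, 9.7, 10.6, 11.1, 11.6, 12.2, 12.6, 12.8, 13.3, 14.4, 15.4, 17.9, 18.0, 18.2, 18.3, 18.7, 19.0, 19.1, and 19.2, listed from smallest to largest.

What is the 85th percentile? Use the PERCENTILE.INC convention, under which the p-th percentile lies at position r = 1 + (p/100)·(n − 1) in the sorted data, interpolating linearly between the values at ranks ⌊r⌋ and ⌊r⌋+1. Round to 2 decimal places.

n = 22.
r = 1 + (85/100)·(22 − 1) = 1 + 17.85 = 18.85.
Rank 18 is 18.3 and rank 19 is 18.7.
Interpolate: 18.3 + 0.85·(18.7 − 18.3) = 18.3 + 0.85·0.4 = 18.64.

18.64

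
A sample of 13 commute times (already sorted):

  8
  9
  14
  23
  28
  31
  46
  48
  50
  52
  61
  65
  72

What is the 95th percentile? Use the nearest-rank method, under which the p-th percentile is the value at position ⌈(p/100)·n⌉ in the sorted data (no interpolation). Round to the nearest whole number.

n = 13.
Position = ⌈95/100 · 13⌉ = ⌈12.35⌉ = 13.
The value at rank 13 is 72.

72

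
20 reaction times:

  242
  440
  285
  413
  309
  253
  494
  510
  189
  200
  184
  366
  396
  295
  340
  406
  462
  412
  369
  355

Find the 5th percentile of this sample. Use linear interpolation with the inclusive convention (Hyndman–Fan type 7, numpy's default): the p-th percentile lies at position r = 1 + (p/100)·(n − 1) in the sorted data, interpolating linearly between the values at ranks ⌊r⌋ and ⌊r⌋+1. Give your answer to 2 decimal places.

188.75

Sorted: 184, 189, 200, 242, 253, 285, 295, 309, 340, 355, 366, 369, 396, 406, 412, 413, 440, 462, 494, 510.
n = 20.
r = 1 + (5/100)·(20 − 1) = 1 + 0.95 = 1.95.
Rank 1 is 184 and rank 2 is 189.
Interpolate: 184 + 0.95·(189 − 184) = 184 + 0.95·5 = 188.75.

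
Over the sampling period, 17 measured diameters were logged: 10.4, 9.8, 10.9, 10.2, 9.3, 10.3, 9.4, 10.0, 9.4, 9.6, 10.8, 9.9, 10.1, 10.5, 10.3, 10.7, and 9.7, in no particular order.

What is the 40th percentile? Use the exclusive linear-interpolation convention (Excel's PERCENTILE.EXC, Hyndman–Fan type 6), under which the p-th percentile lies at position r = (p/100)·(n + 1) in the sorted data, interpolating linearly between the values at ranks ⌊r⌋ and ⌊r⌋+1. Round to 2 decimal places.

9.92

Sorted: 9.3, 9.4, 9.4, 9.6, 9.7, 9.8, 9.9, 10.0, 10.1, 10.2, 10.3, 10.3, 10.4, 10.5, 10.7, 10.8, 10.9.
n = 17.
r = (40/100)·(17 + 1) = 7.2.
Rank 7 is 9.9 and rank 8 is 10.0.
Interpolate: 9.9 + 0.2·(10.0 − 9.9) = 9.9 + 0.2·0.1 = 9.92.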